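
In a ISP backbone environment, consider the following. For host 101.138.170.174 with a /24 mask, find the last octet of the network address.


Given: IP = 101.138.170.174, prefix = /24
Subnet mask = 255.255.255.0
Last octet of IP: 174
Last octet of mask: 0
Network last octet = 174 AND 0 = 0

0


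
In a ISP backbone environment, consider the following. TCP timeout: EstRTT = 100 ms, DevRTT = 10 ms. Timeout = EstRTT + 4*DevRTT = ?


Given: EstRTT = 100 ms, DevRTT = 10 ms
Timeout = EstRTT + 4 * DevRTT
4 * DevRTT = 4 * 10 = 40
Timeout = 100 + 40 = 140 ms

140


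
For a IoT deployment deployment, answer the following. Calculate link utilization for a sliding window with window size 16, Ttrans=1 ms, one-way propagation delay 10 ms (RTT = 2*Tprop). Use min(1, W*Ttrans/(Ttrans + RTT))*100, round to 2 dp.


Given: W = 16, Ttrans = 1 ms, RTT = 20 ms (= 2 * Tprop, Tprop = 10 ms)
Cycle time = Ttrans + RTT = 1 + 20 = 21 ms (first packet sent until its ACK returns)
W * Ttrans = 16 * 1 = 16 ms of sending per cycle
W * Ttrans / (Ttrans + RTT) = 16 / 21 = 0.761905
U = min(1, 0.761905) = 0.761905
U% = 76.19%

76.19


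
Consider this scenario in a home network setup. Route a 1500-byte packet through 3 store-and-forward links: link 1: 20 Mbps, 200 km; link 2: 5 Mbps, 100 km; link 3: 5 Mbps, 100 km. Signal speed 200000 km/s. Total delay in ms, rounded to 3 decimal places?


Packet = 1500 bytes = 12000 bits. Store-and-forward: sum (t_trans + t_prop) per link.
Link 1: t_trans = 12000/(20*10^6) s = 0.6000 ms; t_prop = 200/200000 s = 1.0000 ms; subtotal = 1.6000 ms
Link 2: t_trans = 12000/(5*10^6) s = 2.4000 ms; t_prop = 100/200000 s = 0.5000 ms; subtotal = 2.9000 ms
Link 3: t_trans = 12000/(5*10^6) s = 2.4000 ms; t_prop = 100/200000 s = 0.5000 ms; subtotal = 2.9000 ms
End-to-end = 1.6000 + 2.9000 + 2.9000 = 7.4000 ms -> 7.400 ms (3 dp)

7.400


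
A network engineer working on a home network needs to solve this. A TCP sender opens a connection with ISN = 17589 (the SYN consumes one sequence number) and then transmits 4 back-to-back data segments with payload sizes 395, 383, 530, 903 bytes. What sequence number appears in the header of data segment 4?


The SYN occupies sequence number ISN = 17589, so the first data byte is ISN + 1 = 17590.
SEQ of data segment i = (ISN + 1) + sum of payload sizes of segments 1..i-1.
Segment 1: SEQ = 17590, payload = 395 bytes
Segment 2: SEQ = 17985, payload = 383 bytes
Segment 3: SEQ = 18368, payload = 530 bytes
Segment 4: SEQ = 18898, payload = 903 bytes
SEQ of segment 4 = 17590 + 395 + 383 + 530 = 18898

18898


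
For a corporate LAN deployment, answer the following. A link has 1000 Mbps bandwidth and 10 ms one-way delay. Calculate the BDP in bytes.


Given: bandwidth = 1000 Mbps, delay = 10 ms
BDP in bits = 1000 * 10^6 * 10 / 1000
BDP in bits = 10000000
BDP in bytes = 10000000 / 8 = 1250000

1250000


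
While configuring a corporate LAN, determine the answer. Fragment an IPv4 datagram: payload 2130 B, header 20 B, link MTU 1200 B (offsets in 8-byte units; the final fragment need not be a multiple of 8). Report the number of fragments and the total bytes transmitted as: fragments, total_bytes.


Max data per non-final fragment = floor((MTU - header)/8)*8 = floor((1200 - 20)/8)*8 = floor(1180/8)*8 = 1176 B
Final fragment needs no 8-byte alignment: it can carry up to MTU - header = 1180 B
Non-final fragments needed = ceil((payload - 1180) / 1176) = ceil(950/1176) = ceil(0.8078) = 1
Number of fragments = 1 + 1 = 2
Fragment sizes (data): 1 * 1176 B + 954 B (last, 954 <= 1180 OK)
Total bytes sent = payload + n_frags * header = 2130 + 2*20 = 2130 + 40 = 2170 B

2, 2170


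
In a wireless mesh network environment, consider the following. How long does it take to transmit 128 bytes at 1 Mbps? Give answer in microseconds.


Given: packet = 128 bytes, bandwidth = 1 Mbps
Packet in bits = 128 * 8 = 1024 bits
Bandwidth = 1 * 10^6 = 1000000 bps
Time = 1024 / 1000000 seconds
Time in us = 1024 * 10^6 / 1000000 = 1024

1024


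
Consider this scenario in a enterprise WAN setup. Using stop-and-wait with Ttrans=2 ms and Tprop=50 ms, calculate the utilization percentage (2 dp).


Given: Ttrans = 2 ms, Tprop = 50 ms
RTT = 2 * Tprop = 2 * 50 = 100 ms
U = Ttrans / (Ttrans + RTT)
U = 2 / (2 + 100)
U = 2 / 102 = 0.019608
U% = 1.96%

1.96


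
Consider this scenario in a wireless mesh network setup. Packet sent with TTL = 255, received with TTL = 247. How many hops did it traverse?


Given: initial TTL = 255, received TTL = 247
Hops = initial TTL - received TTL
Hops = 255 - 247 = 8

8


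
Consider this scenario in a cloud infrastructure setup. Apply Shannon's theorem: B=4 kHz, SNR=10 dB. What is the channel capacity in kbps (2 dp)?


Given: B = 4 kHz, SNR = 10 dB
SNR linear = 10^(10/10) = 10
1 + SNR = 11
log2(11) = 3.4594316186
C = 4 * 1000 * 3.4594316186 = 13837.7265 bps
C = 13.837726 kbps -> 13.84 kbps (2 dp)

13.84


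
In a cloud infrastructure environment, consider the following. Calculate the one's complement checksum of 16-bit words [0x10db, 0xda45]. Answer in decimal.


Given words: [0x10db, 0xda45]
Step 1: Sum all words
Raw sum = 4315 + 55877 = 60192
One's complement = ~60192 & 0xFFFF = 5343

5343


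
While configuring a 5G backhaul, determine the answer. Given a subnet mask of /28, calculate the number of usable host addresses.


Given: subnet mask /28
Host bits = 32 - 28 = 4
Total addresses = 2^4 = 16
Usable hosts = 16 - 2 (network + broadcast) = 14

14


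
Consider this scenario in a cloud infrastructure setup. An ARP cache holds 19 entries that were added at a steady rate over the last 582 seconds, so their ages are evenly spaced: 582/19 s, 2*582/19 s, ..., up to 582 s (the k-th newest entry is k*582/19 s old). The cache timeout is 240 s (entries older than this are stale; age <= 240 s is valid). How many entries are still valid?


Ages are k * 582/19 s for k = 1..19 (spacing = 30.6316 s).
Entry k is valid iff k * 582/19 <= 240 iff k <= 19 * 240 / 582 = 7.8351
n_valid = floor(7.8351) = 7
(n_stale = 19 - 7 = 12)

7


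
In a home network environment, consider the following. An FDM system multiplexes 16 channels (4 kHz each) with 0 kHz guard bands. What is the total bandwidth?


Given: 16 channels, 4 kHz each, guard = 0 kHz
Channel bandwidth = 16 * 4 = 64 kHz
Guard bands = 15 gaps * 0 kHz = 0 kHz
Total = 64 + 0 = 64 kHz

64


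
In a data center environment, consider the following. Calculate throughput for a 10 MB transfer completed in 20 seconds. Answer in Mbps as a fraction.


Given: file = 10 MB, time = 20 s
File in Mb = 10 * 8 = 80 Mb
Throughput = 80 / 20 Mbps
Throughput = 4 Mbps

4


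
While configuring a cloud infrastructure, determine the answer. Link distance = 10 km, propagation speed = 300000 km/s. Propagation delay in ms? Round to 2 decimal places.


Given: distance = 10 km, speed = 300000 km/s
Delay = distance / speed = 10 / 300000 seconds
Delay in ms = 10 * 1000 / 300000
Delay = 0.0333 ms
Rounded to 2 dp = 0.03 ms

0.03


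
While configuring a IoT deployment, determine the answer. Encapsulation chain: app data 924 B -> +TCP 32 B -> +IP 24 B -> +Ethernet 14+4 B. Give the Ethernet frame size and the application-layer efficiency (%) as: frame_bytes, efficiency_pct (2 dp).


TCP segment = 924 + 32 = 956 B
IP packet = 956 + 24 = 980 B
Ethernet frame = 980 + 14 + 4 = 998 B
Efficiency = app / frame = 924 / 998 = 0.925852 = 92.5852% -> 92.59% (2 dp)

998, 92.59


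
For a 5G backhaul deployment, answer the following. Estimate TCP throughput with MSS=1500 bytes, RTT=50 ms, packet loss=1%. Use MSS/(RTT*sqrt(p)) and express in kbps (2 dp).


Given: MSS = 1500 bytes, RTT = 50 ms, loss = 1%
RTT in seconds = 50 / 1000 = 0.05
Loss rate = 1% = 0.01
sqrt(loss) = sqrt(0.01) = 0.1
Throughput (bytes/s) = 1500 / (0.05 * 0.1) = 300000.0000
Throughput (kbps) = 300000.0000 * 8 / 1000 = 2400.000000 -> 2400.00 kbps (2 dp)

2400.00


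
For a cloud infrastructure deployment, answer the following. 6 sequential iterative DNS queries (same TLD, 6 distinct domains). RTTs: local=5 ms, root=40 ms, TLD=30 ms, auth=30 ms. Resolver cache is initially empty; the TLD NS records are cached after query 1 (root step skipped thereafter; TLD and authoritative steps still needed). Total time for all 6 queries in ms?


Lookup 1 (cold cache): local + root + TLD + auth = 5 + 40 + 30 + 30 = 105 ms
Lookups 2..6 (TLD NS cached -> skip root; new domain -> still ask TLD and auth): local + TLD + auth = 5 + 30 + 30 = 65 ms each
Remaining 5 lookups: 5 * 65 = 325 ms
Total = 105 + 325 = 430 ms

430


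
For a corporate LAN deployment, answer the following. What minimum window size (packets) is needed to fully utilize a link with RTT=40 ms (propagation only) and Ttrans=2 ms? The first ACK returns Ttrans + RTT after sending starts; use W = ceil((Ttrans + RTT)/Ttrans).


Given: Ttrans = 2 ms, RTT = 40 ms (= 2 * Tprop, Tprop = 20 ms)
Time until first ACK returns = Ttrans + RTT = 2 + 40 = 42 ms
Need W * Ttrans >= Ttrans + RTT  ->  W >= (Ttrans + RTT) / Ttrans
(Ttrans + RTT) / Ttrans = 42 / 2 = 21
W_min = ceil(21) = 21

21


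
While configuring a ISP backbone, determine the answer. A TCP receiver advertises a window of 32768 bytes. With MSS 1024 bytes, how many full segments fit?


Given: RWND = 32768 bytes, MSS = 1024 bytes
Full segments = floor(RWND / MSS)
Full segments = floor(32768 / 1024)
Full segments = floor(32.0) = 32

32


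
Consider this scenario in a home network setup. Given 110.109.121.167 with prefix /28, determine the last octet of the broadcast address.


Given: IP = 110.109.121.167, prefix = /28
Host bits = 32 - 28 = 4
Network last octet = 167 AND mask = 160
Host part size = 2^4 - 1 = 15
Broadcast last octet = 160 OR 15 = 175

175


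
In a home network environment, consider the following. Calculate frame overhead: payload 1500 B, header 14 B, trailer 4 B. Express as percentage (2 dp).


Given: payload = 1500 B, header = 14 B, trailer = 4 B
Overhead bytes = header + trailer = 14 + 4 = 18
Total frame = payload + overhead = 1500 + 18 = 1518
Overhead % = 18 / 1518 * 100 = 1.1858% -> 1.19% (2 dp)

1.19


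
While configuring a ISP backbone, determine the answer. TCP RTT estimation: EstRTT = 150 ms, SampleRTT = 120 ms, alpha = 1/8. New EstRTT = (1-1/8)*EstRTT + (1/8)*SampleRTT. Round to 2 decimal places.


Given: EstRTT = 150 ms, SampleRTT = 120 ms, alpha = 1/8
New EstRTT = (1 - alpha) * EstRTT + alpha * SampleRTT
(7/8) * 150 = 131.25
(1/8) * 120 = 15
New EstRTT = 131.25 + 15 = 146.25 ms -> 146.25 ms (2 dp)

146.25


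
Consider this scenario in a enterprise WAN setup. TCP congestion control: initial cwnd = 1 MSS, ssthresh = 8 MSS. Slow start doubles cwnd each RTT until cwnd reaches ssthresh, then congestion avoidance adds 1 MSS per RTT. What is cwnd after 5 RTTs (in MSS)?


RTT 0: cwnd = 1 MSS (initial)
RTT 1: cwnd = 2 MSS (slow start, doubled)
RTT 2: cwnd = 4 MSS (slow start, doubled)
RTT 3: cwnd = 8 MSS (slow start, doubled)
RTT 4: cwnd = 9 MSS (congestion avoidance, +1)
RTT 5: cwnd = 10 MSS (congestion avoidance, +1)

10


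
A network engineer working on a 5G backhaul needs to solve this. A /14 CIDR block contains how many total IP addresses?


Given: CIDR prefix /14
Host bits = 32 - 14 = 18
Total addresses = 2^18 = 262144

262144


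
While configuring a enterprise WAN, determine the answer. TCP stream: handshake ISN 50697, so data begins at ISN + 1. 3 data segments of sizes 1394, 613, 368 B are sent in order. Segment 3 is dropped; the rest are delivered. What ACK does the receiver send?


SYN uses sequence number 50697; first data byte = ISN + 1 = 50698.
Segment 1: SEQ = 50698, len = 1394 B, covers [50698, 52091]
Segment 2: SEQ = 52092, len = 613 B, covers [52092, 52704]
Segment 3: SEQ = 52705, len = 368 B, covers [52705, 53072] [LOST]
In-order data received: bytes [50698, 52704] (segments 1..2).
Segment 3 missing -> gap begins at byte 52705.
Cumulative ACK = next expected in-order byte = 50698 + 1394 + 613 = 52705

52705


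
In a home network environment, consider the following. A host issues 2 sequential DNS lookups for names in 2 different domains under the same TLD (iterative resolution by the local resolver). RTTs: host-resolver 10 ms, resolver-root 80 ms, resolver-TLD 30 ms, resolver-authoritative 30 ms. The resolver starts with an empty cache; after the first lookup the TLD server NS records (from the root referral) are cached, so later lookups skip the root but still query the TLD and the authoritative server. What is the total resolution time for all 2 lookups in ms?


Lookup 1 (cold cache): local + root + TLD + auth = 10 + 80 + 30 + 30 = 150 ms
Lookups 2..2 (TLD NS cached -> skip root; new domain -> still ask TLD and auth): local + TLD + auth = 10 + 30 + 30 = 70 ms each
Remaining 1 lookups: 1 * 70 = 70 ms
Total = 150 + 70 = 220 ms

220


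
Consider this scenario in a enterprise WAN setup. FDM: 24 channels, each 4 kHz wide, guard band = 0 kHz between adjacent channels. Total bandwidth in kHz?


Given: 24 channels, 4 kHz each, guard = 0 kHz
Channel bandwidth = 24 * 4 = 96 kHz
Guard bands = 23 gaps * 0 kHz = 0 kHz
Total = 96 + 0 = 96 kHz

96


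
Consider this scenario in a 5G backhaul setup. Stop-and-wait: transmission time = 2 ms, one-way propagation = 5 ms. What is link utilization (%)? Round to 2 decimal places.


Given: Ttrans = 2 ms, Tprop = 5 ms
RTT = 2 * Tprop = 2 * 5 = 10 ms
U = Ttrans / (Ttrans + RTT)
U = 2 / (2 + 10)
U = 2 / 12 = 0.166667
U% = 16.67%

16.67


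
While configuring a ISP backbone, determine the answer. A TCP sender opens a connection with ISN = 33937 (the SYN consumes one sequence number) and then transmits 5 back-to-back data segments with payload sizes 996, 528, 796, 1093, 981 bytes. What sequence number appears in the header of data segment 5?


The SYN occupies sequence number ISN = 33937, so the first data byte is ISN + 1 = 33938.
SEQ of data segment i = (ISN + 1) + sum of payload sizes of segments 1..i-1.
Segment 1: SEQ = 33938, payload = 996 bytes
Segment 2: SEQ = 34934, payload = 528 bytes
Segment 3: SEQ = 35462, payload = 796 bytes
Segment 4: SEQ = 36258, payload = 1093 bytes
Segment 5: SEQ = 37351, payload = 981 bytes
SEQ of segment 5 = 33938 + 996 + 528 + 796 + 1093 = 37351

37351


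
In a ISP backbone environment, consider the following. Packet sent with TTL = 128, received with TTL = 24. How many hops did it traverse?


Given: initial TTL = 128, received TTL = 24
Hops = initial TTL - received TTL
Hops = 128 - 24 = 104

104


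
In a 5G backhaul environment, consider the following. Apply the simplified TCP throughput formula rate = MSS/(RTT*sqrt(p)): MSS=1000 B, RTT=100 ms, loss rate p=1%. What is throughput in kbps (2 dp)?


Given: MSS = 1000 bytes, RTT = 100 ms, loss = 1%
RTT in seconds = 100 / 1000 = 0.1
Loss rate = 1% = 0.01
sqrt(loss) = sqrt(0.01) = 0.1
Throughput (bytes/s) = 1000 / (0.1 * 0.1) = 100000.0000
Throughput (kbps) = 100000.0000 * 8 / 1000 = 800.000000 -> 800.00 kbps (2 dp)

800.00


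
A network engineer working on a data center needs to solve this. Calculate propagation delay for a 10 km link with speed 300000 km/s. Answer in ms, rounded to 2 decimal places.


Given: distance = 10 km, speed = 300000 km/s
Delay = distance / speed = 10 / 300000 seconds
Delay in ms = 10 * 1000 / 300000
Delay = 0.0333 ms
Rounded to 2 dp = 0.03 ms

0.03


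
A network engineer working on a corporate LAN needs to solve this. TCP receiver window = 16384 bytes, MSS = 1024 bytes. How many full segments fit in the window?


Given: RWND = 16384 bytes, MSS = 1024 bytes
Full segments = floor(RWND / MSS)
Full segments = floor(16384 / 1024)
Full segments = floor(16.0) = 16

16


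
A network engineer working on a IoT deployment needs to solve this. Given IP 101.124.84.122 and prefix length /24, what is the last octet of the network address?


Given: IP = 101.124.84.122, prefix = /24
Subnet mask = 255.255.255.0
Last octet of IP: 122
Last octet of mask: 0
Network last octet = 122 AND 0 = 0

0


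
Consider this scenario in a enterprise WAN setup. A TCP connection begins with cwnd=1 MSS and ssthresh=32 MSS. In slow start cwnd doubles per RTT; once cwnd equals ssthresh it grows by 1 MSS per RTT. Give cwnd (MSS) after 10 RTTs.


RTT 0: cwnd = 1 MSS (initial)
RTT 1: cwnd = 2 MSS (slow start, doubled)
RTT 2: cwnd = 4 MSS (slow start, doubled)
RTT 3: cwnd = 8 MSS (slow start, doubled)
RTT 4: cwnd = 16 MSS (slow start, doubled)
RTT 5: cwnd = 32 MSS (slow start, doubled)
RTT 6: cwnd = 33 MSS (congestion avoidance, +1)
RTT 7: cwnd = 34 MSS (congestion avoidance, +1)
RTT 8: cwnd = 35 MSS (congestion avoidance, +1)
RTT 9: cwnd = 36 MSS (congestion avoidance, +1)
RTT 10: cwnd = 37 MSS (congestion avoidance, +1)

37


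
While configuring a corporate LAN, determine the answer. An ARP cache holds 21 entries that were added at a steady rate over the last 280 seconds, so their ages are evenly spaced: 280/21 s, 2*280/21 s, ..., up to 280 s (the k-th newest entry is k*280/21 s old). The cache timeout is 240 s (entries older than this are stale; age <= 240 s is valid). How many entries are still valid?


Ages are k * 280/21 s for k = 1..21 (spacing = 13.3333 s).
Entry k is valid iff k * 280/21 <= 240 iff k <= 21 * 240 / 280 = 18.0000
n_valid = floor(18.0000) = 18
(n_stale = 21 - 18 = 3)

18


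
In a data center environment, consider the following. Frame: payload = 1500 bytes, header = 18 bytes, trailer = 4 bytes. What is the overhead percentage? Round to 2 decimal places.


Given: payload = 1500 B, header = 18 B, trailer = 4 B
Overhead bytes = header + trailer = 18 + 4 = 22
Total frame = payload + overhead = 1500 + 22 = 1522
Overhead % = 22 / 1522 * 100 = 1.4455% -> 1.45% (2 dp)

1.45


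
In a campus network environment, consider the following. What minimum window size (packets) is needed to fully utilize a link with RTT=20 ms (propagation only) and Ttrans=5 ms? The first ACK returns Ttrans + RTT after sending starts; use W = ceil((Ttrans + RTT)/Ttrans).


Given: Ttrans = 5 ms, RTT = 20 ms (= 2 * Tprop, Tprop = 10 ms)
Time until first ACK returns = Ttrans + RTT = 5 + 20 = 25 ms
Need W * Ttrans >= Ttrans + RTT  ->  W >= (Ttrans + RTT) / Ttrans
(Ttrans + RTT) / Ttrans = 25 / 5 = 5
W_min = ceil(5) = 5

5


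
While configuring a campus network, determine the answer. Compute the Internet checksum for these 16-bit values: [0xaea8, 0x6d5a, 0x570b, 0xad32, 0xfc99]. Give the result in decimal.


Given words: [0xaea8, 0x6d5a, 0x570b, 0xad32, 0xfc99]
Step 1: Sum all words
Raw sum = 44712 + 27994 + 22283 + 44338 + 64665 = 203992
Step 2: Fold carry: (7384 + 3) = 7387
One's complement = ~7387 & 0xFFFF = 58148

58148


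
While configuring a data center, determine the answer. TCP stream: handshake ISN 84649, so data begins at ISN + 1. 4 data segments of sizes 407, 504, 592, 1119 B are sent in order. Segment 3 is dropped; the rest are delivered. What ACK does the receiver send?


SYN uses sequence number 84649; first data byte = ISN + 1 = 84650.
Segment 1: SEQ = 84650, len = 407 B, covers [84650, 85056]
Segment 2: SEQ = 85057, len = 504 B, covers [85057, 85560]
Segment 3: SEQ = 85561, len = 592 B, covers [85561, 86152] [LOST]
Segment 4: SEQ = 86153, len = 1119 B, covers [86153, 87271]
In-order data received: bytes [84650, 85560] (segments 1..2).
Segment 3 missing -> gap begins at byte 85561; later segments buffered out of order.
Cumulative ACK = next expected in-order byte = 84650 + 407 + 504 = 85561

85561


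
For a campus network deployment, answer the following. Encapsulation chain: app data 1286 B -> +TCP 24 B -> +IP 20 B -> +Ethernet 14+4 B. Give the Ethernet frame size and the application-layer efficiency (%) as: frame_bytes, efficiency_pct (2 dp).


TCP segment = 1286 + 24 = 1310 B
IP packet = 1310 + 20 = 1330 B
Ethernet frame = 1330 + 14 + 4 = 1348 B
Efficiency = app / frame = 1286 / 1348 = 0.954006 = 95.4006% -> 95.40% (2 dp)

1348, 95.40


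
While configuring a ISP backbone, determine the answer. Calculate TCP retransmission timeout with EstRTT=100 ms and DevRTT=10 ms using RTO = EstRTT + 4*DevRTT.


Given: EstRTT = 100 ms, DevRTT = 10 ms
Timeout = EstRTT + 4 * DevRTT
4 * DevRTT = 4 * 10 = 40
Timeout = 100 + 40 = 140 ms

140


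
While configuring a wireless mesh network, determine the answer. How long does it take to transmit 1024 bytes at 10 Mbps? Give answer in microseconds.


Given: packet = 1024 bytes, bandwidth = 10 Mbps
Packet in bits = 1024 * 8 = 8192 bits
Bandwidth = 10 * 10^6 = 10000000 bps
Time = 8192 / 10000000 seconds
Time in us = 8192 * 10^6 / 10000000 = 819.2

819.2


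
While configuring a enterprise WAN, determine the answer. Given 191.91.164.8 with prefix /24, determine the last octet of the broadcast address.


Given: IP = 191.91.164.8, prefix = /24
Host bits = 32 - 24 = 8
Network last octet = 8 AND mask = 0
Host part size = 2^8 - 1 = 255
Broadcast last octet = 0 OR 255 = 255

255


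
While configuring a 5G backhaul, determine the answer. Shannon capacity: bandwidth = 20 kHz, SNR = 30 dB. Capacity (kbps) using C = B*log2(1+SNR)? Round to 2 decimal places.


Given: B = 20 kHz, SNR = 30 dB
SNR linear = 10^(30/10) = 1000
1 + SNR = 1001
log2(1001) = 9.9672262588
C = 20 * 1000 * 9.9672262588 = 199344.5252 bps
C = 199.344525 kbps -> 199.34 kbps (2 dp)

199.34


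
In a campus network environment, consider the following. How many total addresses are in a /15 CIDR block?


Given: CIDR prefix /15
Host bits = 32 - 15 = 17
Total addresses = 2^17 = 131072

131072


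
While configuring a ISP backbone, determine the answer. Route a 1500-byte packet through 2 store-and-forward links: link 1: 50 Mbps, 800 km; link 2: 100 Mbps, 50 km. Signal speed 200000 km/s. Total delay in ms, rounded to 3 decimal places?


Packet = 1500 bytes = 12000 bits. Store-and-forward: sum (t_trans + t_prop) per link.
Link 1: t_trans = 12000/(50*10^6) s = 0.2400 ms; t_prop = 800/200000 s = 4.0000 ms; subtotal = 4.2400 ms
Link 2: t_trans = 12000/(100*10^6) s = 0.1200 ms; t_prop = 50/200000 s = 0.2500 ms; subtotal = 0.3700 ms
End-to-end = 4.2400 + 0.3700 = 4.6100 ms -> 4.610 ms (3 dp)

4.610


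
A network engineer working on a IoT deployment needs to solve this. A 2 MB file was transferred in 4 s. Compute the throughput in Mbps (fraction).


Given: file = 2 MB, time = 4 s
File in Mb = 2 * 8 = 16 Mb
Throughput = 16 / 4 Mbps
Throughput = 4 Mbps

4


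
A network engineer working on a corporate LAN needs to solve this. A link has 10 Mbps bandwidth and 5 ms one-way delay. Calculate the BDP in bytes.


Given: bandwidth = 10 Mbps, delay = 5 ms
BDP in bits = 10 * 10^6 * 5 / 1000
BDP in bits = 50000
BDP in bytes = 50000 / 8 = 6250

6250


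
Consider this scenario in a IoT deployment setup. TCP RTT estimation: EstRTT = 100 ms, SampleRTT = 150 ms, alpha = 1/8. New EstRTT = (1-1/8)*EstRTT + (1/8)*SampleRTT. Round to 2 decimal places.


Given: EstRTT = 100 ms, SampleRTT = 150 ms, alpha = 1/8
New EstRTT = (1 - alpha) * EstRTT + alpha * SampleRTT
(7/8) * 100 = 87.5
(1/8) * 150 = 18.75
New EstRTT = 87.5 + 18.75 = 106.25 ms -> 106.25 ms (2 dp)

106.25


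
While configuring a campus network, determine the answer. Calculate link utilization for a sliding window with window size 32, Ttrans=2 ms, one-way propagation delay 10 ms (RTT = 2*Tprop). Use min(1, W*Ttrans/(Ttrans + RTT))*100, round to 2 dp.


Given: W = 32, Ttrans = 2 ms, RTT = 20 ms (= 2 * Tprop, Tprop = 10 ms)
Cycle time = Ttrans + RTT = 2 + 20 = 22 ms (first packet sent until its ACK returns)
W * Ttrans = 32 * 2 = 64 ms of sending per cycle
W * Ttrans / (Ttrans + RTT) = 64 / 22 = 2.909091
U = min(1, 2.909091) = 1.000000
U% = 100.00%

100.00


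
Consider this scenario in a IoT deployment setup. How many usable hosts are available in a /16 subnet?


Given: subnet mask /16
Host bits = 32 - 16 = 16
Total addresses = 2^16 = 65536
Usable hosts = 65536 - 2 (network + broadcast) = 65534

65534


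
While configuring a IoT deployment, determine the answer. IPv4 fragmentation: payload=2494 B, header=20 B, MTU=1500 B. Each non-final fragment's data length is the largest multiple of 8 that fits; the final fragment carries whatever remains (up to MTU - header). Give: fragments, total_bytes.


Max data per non-final fragment = floor((MTU - header)/8)*8 = floor((1500 - 20)/8)*8 = floor(1480/8)*8 = 1480 B
Final fragment needs no 8-byte alignment: it can carry up to MTU - header = 1480 B
Non-final fragments needed = ceil((payload - 1480) / 1480) = ceil(1014/1480) = ceil(0.6851) = 1
Number of fragments = 1 + 1 = 2
Fragment sizes (data): 1 * 1480 B + 1014 B (last, 1014 <= 1480 OK)
Total bytes sent = payload + n_frags * header = 2494 + 2*20 = 2494 + 40 = 2534 B

2, 2534


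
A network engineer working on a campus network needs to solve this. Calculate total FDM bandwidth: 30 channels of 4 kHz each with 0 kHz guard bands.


Given: 30 channels, 4 kHz each, guard = 0 kHz
Channel bandwidth = 30 * 4 = 120 kHz
Guard bands = 29 gaps * 0 kHz = 0 kHz
Total = 120 + 0 = 120 kHz

120


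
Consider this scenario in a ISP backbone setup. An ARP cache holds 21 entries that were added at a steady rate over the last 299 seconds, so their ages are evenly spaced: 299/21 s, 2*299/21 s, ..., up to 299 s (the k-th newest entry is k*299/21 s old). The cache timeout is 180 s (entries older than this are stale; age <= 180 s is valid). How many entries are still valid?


Ages are k * 299/21 s for k = 1..21 (spacing = 14.2381 s).
Entry k is valid iff k * 299/21 <= 180 iff k <= 21 * 180 / 299 = 12.6421
n_valid = floor(12.6421) = 12
(n_stale = 21 - 12 = 9)

12


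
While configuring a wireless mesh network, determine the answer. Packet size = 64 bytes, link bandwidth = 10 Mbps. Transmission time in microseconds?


Given: packet = 64 bytes, bandwidth = 10 Mbps
Packet in bits = 64 * 8 = 512 bits
Bandwidth = 10 * 10^6 = 10000000 bps
Time = 512 / 10000000 seconds
Time in us = 512 * 10^6 / 10000000 = 51.2

51.2


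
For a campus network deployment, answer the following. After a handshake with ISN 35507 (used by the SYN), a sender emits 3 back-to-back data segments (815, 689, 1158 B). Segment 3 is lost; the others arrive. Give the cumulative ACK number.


SYN uses sequence number 35507; first data byte = ISN + 1 = 35508.
Segment 1: SEQ = 35508, len = 815 B, covers [35508, 36322]
Segment 2: SEQ = 36323, len = 689 B, covers [36323, 37011]
Segment 3: SEQ = 37012, len = 1158 B, covers [37012, 38169] [LOST]
In-order data received: bytes [35508, 37011] (segments 1..2).
Segment 3 missing -> gap begins at byte 37012.
Cumulative ACK = next expected in-order byte = 35508 + 815 + 689 = 37012

37012


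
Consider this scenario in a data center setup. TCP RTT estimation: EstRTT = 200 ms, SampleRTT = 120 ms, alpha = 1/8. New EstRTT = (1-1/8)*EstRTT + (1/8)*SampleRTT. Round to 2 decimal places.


Given: EstRTT = 200 ms, SampleRTT = 120 ms, alpha = 1/8
New EstRTT = (1 - alpha) * EstRTT + alpha * SampleRTT
(7/8) * 200 = 175
(1/8) * 120 = 15
New EstRTT = 175 + 15 = 190 ms -> 190.00 ms (2 dp)

190.00


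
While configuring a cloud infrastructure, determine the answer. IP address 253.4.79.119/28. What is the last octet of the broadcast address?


Given: IP = 253.4.79.119, prefix = /28
Host bits = 32 - 28 = 4
Network last octet = 119 AND mask = 112
Host part size = 2^4 - 1 = 15
Broadcast last octet = 112 OR 15 = 127

127


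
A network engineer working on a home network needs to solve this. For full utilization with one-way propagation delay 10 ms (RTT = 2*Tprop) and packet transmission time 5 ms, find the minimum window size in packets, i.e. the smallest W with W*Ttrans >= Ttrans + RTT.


Given: Ttrans = 5 ms, RTT = 20 ms (= 2 * Tprop, Tprop = 10 ms)
Time until first ACK returns = Ttrans + RTT = 5 + 20 = 25 ms
Need W * Ttrans >= Ttrans + RTT  ->  W >= (Ttrans + RTT) / Ttrans
(Ttrans + RTT) / Ttrans = 25 / 5 = 5
W_min = ceil(5) = 5

5


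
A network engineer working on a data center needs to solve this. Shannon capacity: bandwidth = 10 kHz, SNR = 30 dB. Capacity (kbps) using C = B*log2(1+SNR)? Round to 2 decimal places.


Given: B = 10 kHz, SNR = 30 dB
SNR linear = 10^(30/10) = 1000
1 + SNR = 1001
log2(1001) = 9.9672262588
C = 10 * 1000 * 9.9672262588 = 99672.2626 bps
C = 99.672263 kbps -> 99.67 kbps (2 dp)

99.67


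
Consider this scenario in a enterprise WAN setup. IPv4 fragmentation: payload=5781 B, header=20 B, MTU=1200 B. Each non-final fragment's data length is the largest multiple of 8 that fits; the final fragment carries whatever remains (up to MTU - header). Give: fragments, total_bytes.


Max data per non-final fragment = floor((MTU - header)/8)*8 = floor((1200 - 20)/8)*8 = floor(1180/8)*8 = 1176 B
Final fragment needs no 8-byte alignment: it can carry up to MTU - header = 1180 B
Non-final fragments needed = ceil((payload - 1180) / 1176) = ceil(4601/1176) = ceil(3.9124) = 4
Number of fragments = 4 + 1 = 5
Fragment sizes (data): 4 * 1176 B + 1077 B (last, 1077 <= 1180 OK)
Total bytes sent = payload + n_frags * header = 5781 + 5*20 = 5781 + 100 = 5881 B

5, 5881


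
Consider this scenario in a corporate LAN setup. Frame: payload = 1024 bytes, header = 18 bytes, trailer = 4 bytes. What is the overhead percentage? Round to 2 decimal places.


Given: payload = 1024 B, header = 18 B, trailer = 4 B
Overhead bytes = header + trailer = 18 + 4 = 22
Total frame = payload + overhead = 1024 + 22 = 1046
Overhead % = 22 / 1046 * 100 = 2.1033% -> 2.10% (2 dp)

2.10


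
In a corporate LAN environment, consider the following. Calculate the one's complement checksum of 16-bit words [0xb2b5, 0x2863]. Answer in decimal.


Given words: [0xb2b5, 0x2863]
Step 1: Sum all words
Raw sum = 45749 + 10339 = 56088
One's complement = ~56088 & 0xFFFF = 9447

9447


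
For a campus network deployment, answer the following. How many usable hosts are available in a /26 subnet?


Given: subnet mask /26
Host bits = 32 - 26 = 6
Total addresses = 2^6 = 64
Usable hosts = 64 - 2 (network + broadcast) = 62

62


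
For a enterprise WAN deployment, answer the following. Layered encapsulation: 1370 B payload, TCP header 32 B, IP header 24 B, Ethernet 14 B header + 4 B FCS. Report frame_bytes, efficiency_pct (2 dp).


TCP segment = 1370 + 32 = 1402 B
IP packet = 1402 + 24 = 1426 B
Ethernet frame = 1426 + 14 + 4 = 1444 B
Efficiency = app / frame = 1370 / 1444 = 0.948753 = 94.8753% -> 94.88% (2 dp)

1444, 94.88


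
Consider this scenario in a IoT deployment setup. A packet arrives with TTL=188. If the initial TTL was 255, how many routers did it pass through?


Given: initial TTL = 255, received TTL = 188
Hops = initial TTL - received TTL
Hops = 255 - 188 = 67

67


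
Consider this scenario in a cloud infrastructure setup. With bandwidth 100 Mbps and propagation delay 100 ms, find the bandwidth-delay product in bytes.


Given: bandwidth = 100 Mbps, delay = 100 ms
BDP in bits = 100 * 10^6 * 100 / 1000
BDP in bits = 10000000
BDP in bytes = 10000000 / 8 = 1250000

1250000


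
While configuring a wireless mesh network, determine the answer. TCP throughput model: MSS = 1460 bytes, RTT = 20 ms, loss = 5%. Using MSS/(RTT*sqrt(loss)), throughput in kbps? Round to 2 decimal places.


Given: MSS = 1460 bytes, RTT = 20 ms, loss = 5%
RTT in seconds = 20 / 1000 = 0.02
Loss rate = 5% = 0.05
sqrt(loss) = sqrt(0.05) = 0.223606797750
Throughput (bytes/s) = 1460 / (0.02 * 0.223606797750) = 326465.9247
Throughput (kbps) = 326465.9247 * 8 / 1000 = 2611.727398 -> 2611.73 kbps (2 dp)

2611.73


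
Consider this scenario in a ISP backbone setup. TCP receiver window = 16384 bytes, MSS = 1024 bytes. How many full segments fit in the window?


Given: RWND = 16384 bytes, MSS = 1024 bytes
Full segments = floor(RWND / MSS)
Full segments = floor(16384 / 1024)
Full segments = floor(16.0) = 16

16


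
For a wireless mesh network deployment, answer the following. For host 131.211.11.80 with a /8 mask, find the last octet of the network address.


Given: IP = 131.211.11.80, prefix = /8
Subnet mask = 255.0.0.0
Last octet of IP: 80
Last octet of mask: 0
Network last octet = 80 AND 0 = 0

0


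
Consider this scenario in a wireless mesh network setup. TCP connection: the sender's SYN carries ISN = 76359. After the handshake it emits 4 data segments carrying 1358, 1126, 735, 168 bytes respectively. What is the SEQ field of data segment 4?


The SYN occupies sequence number ISN = 76359, so the first data byte is ISN + 1 = 76360.
SEQ of data segment i = (ISN + 1) + sum of payload sizes of segments 1..i-1.
Segment 1: SEQ = 76360, payload = 1358 bytes
Segment 2: SEQ = 77718, payload = 1126 bytes
Segment 3: SEQ = 78844, payload = 735 bytes
Segment 4: SEQ = 79579, payload = 168 bytes
SEQ of segment 4 = 76360 + 1358 + 1126 + 735 = 79579

79579


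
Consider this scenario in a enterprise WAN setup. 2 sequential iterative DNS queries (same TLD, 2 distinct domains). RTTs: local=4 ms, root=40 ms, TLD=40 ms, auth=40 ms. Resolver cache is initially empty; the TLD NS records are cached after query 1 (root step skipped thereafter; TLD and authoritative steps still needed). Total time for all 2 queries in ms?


Lookup 1 (cold cache): local + root + TLD + auth = 4 + 40 + 40 + 40 = 124 ms
Lookups 2..2 (TLD NS cached -> skip root; new domain -> still ask TLD and auth): local + TLD + auth = 4 + 40 + 40 = 84 ms each
Remaining 1 lookups: 1 * 84 = 84 ms
Total = 124 + 84 = 208 ms

208


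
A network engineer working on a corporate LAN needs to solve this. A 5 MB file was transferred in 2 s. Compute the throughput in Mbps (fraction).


Given: file = 5 MB, time = 2 s
File in Mb = 5 * 8 = 40 Mb
Throughput = 40 / 2 Mbps
Throughput = 20 Mbps

20


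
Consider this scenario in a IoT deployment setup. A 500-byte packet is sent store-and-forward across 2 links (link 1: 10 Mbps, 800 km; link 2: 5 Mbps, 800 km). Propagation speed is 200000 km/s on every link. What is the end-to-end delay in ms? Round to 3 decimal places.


Packet = 500 bytes = 4000 bits. Store-and-forward: sum (t_trans + t_prop) per link.
Link 1: t_trans = 4000/(10*10^6) s = 0.4000 ms; t_prop = 800/200000 s = 4.0000 ms; subtotal = 4.4000 ms
Link 2: t_trans = 4000/(5*10^6) s = 0.8000 ms; t_prop = 800/200000 s = 4.0000 ms; subtotal = 4.8000 ms
End-to-end = 4.4000 + 4.8000 = 9.2000 ms -> 9.200 ms (3 dp)

9.200


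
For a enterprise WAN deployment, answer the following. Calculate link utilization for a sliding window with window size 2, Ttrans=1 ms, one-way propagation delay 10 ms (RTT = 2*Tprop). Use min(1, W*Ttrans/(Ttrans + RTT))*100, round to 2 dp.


Given: W = 2, Ttrans = 1 ms, RTT = 20 ms (= 2 * Tprop, Tprop = 10 ms)
Cycle time = Ttrans + RTT = 1 + 20 = 21 ms (first packet sent until its ACK returns)
W * Ttrans = 2 * 1 = 2 ms of sending per cycle
W * Ttrans / (Ttrans + RTT) = 2 / 21 = 0.095238
U = min(1, 0.095238) = 0.095238
U% = 9.52%

9.52


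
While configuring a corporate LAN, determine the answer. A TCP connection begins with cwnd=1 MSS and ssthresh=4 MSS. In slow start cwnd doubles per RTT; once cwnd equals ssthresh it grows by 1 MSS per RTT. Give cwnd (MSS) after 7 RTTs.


RTT 0: cwnd = 1 MSS (initial)
RTT 1: cwnd = 2 MSS (slow start, doubled)
RTT 2: cwnd = 4 MSS (slow start, doubled)
RTT 3: cwnd = 5 MSS (congestion avoidance, +1)
RTT 4: cwnd = 6 MSS (congestion avoidance, +1)
RTT 5: cwnd = 7 MSS (congestion avoidance, +1)
RTT 6: cwnd = 8 MSS (congestion avoidance, +1)
RTT 7: cwnd = 9 MSS (congestion avoidance, +1)

9


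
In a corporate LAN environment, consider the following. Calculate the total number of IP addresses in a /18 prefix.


Given: CIDR prefix /18
Host bits = 32 - 18 = 14
Total addresses = 2^14 = 16384

16384


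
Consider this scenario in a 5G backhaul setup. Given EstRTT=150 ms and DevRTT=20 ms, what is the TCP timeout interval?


Given: EstRTT = 150 ms, DevRTT = 20 ms
Timeout = EstRTT + 4 * DevRTT
4 * DevRTT = 4 * 20 = 80
Timeout = 150 + 80 = 230 ms

230


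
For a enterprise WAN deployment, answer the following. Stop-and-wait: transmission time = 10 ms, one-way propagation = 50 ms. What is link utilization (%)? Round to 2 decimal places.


Given: Ttrans = 10 ms, Tprop = 50 ms
RTT = 2 * Tprop = 2 * 50 = 100 ms
U = Ttrans / (Ttrans + RTT)
U = 10 / (10 + 100)
U = 10 / 110 = 0.090909
U% = 9.09%

9.09


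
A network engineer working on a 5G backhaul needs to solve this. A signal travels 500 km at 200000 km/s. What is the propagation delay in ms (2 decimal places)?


Given: distance = 500 km, speed = 200000 km/s
Delay = distance / speed = 500 / 200000 seconds
Delay in ms = 500 * 1000 / 200000
Delay = 2.5000 ms
Rounded to 2 dp = 2.50 ms

2.50


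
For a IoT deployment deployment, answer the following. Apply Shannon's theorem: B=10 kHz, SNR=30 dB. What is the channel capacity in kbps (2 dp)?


Given: B = 10 kHz, SNR = 30 dB
SNR linear = 10^(30/10) = 1000
1 + SNR = 1001
log2(1001) = 9.9672262588
C = 10 * 1000 * 9.9672262588 = 99672.2626 bps
C = 99.672263 kbps -> 99.67 kbps (2 dp)

99.67


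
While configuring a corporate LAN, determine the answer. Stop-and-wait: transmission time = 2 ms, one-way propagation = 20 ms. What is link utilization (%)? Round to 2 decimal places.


Given: Ttrans = 2 ms, Tprop = 20 ms
RTT = 2 * Tprop = 2 * 20 = 40 ms
U = Ttrans / (Ttrans + RTT)
U = 2 / (2 + 40)
U = 2 / 42 = 0.047619
U% = 4.76%

4.76


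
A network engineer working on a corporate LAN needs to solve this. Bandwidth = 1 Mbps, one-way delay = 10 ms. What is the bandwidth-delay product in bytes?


Given: bandwidth = 1 Mbps, delay = 10 ms
BDP in bits = 1 * 10^6 * 10 / 1000
BDP in bits = 10000
BDP in bytes = 10000 / 8 = 1250

1250


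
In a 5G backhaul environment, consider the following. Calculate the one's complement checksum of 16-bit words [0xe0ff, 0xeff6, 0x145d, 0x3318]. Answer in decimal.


Given words: [0xe0ff, 0xeff6, 0x145d, 0x3318]
Step 1: Sum all words
Raw sum = 57599 + 61430 + 5213 + 13080 = 137322
Step 2: Fold carry: (6250 + 2) = 6252
One's complement = ~6252 & 0xFFFF = 59283

59283


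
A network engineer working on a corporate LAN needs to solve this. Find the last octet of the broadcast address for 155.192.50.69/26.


Given: IP = 155.192.50.69, prefix = /26
Host bits = 32 - 26 = 6
Network last octet = 69 AND mask = 64
Host part size = 2^6 - 1 = 63
Broadcast last octet = 64 OR 63 = 127

127


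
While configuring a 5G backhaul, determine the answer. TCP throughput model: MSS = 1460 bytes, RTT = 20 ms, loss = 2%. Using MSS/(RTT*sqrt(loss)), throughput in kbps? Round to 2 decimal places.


Given: MSS = 1460 bytes, RTT = 20 ms, loss = 2%
RTT in seconds = 20 / 1000 = 0.02
Loss rate = 2% = 0.02
sqrt(loss) = sqrt(0.02) = 0.141421356237
Throughput (bytes/s) = 1460 / (0.02 * 0.141421356237) = 516187.9503
Throughput (kbps) = 516187.9503 * 8 / 1000 = 4129.503602 -> 4129.50 kbps (2 dp)

4129.50


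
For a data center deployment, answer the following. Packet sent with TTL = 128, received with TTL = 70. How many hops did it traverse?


Given: initial TTL = 128, received TTL = 70
Hops = initial TTL - received TTL
Hops = 128 - 70 = 58

58


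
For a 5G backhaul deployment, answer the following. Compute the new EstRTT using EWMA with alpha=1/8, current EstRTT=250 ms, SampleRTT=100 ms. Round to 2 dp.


Given: EstRTT = 250 ms, SampleRTT = 100 ms, alpha = 1/8
New EstRTT = (1 - alpha) * EstRTT + alpha * SampleRTT
(7/8) * 250 = 218.75
(1/8) * 100 = 12.5
New EstRTT = 218.75 + 12.5 = 231.25 ms -> 231.25 ms (2 dp)

231.25


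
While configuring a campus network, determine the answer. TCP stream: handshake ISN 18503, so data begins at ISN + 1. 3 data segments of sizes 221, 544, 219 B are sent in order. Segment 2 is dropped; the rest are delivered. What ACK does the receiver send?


SYN uses sequence number 18503; first data byte = ISN + 1 = 18504.
Segment 1: SEQ = 18504, len = 221 B, covers [18504, 18724]
Segment 2: SEQ = 18725, len = 544 B, covers [18725, 19268] [LOST]
Segment 3: SEQ = 19269, len = 219 B, covers [19269, 19487]
In-order data received: bytes [18504, 18724] (segments 1..1).
Segment 2 missing -> gap begins at byte 18725; later segments buffered out of order.
Cumulative ACK = next expected in-order byte = 18504 + 221 = 18725

18725
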